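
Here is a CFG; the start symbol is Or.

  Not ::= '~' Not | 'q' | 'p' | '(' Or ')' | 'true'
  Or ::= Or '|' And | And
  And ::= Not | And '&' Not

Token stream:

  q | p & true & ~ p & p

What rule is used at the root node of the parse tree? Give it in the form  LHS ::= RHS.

Or ::= Or '|' And

[Or [Or [And [Not q]]] | [And [And [And [And [Not p]] & [Not true]] & [Not ~ [Not p]]] & [Not p]]]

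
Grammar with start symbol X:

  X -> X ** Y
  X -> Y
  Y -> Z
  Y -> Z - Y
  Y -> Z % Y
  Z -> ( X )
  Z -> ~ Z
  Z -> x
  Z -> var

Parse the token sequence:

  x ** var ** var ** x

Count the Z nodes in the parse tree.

[X [X [X [X [Y [Z x]]] ** [Y [Z var]]] ** [Y [Z var]]] ** [Y [Z x]]]

4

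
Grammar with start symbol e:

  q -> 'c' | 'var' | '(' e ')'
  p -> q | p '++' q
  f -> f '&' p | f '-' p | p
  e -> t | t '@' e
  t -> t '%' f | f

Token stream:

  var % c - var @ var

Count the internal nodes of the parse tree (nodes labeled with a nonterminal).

17

[e [t [t [f [p [q var]]]] % [f [f [p [q c]]] - [p [q var]]]] @ [e [t [f [p [q var]]]]]]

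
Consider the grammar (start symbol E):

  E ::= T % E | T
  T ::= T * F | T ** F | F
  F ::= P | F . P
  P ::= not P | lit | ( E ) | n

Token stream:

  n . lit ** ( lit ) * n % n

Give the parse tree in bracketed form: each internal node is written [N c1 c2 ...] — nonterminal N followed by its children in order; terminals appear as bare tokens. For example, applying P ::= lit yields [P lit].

[E [T [T [T [F [F [P n]] . [P lit]]] ** [F [P ( [E [T [F [P lit]]]] )]]] * [F [P n]]] % [E [T [F [P n]]]]]

E
T % E
T * F % E
T ** F * F % E
F ** F * F % E
F . P ** F * F % E
P . P ** F * F % E
n . P ** F * F % E
n . lit ** F * F % E
n . lit ** P * F % E
n . lit ** ( E ) * F % E
n . lit ** ( T ) * F % E
n . lit ** ( F ) * F % E
n . lit ** ( P ) * F % E
n . lit ** ( lit ) * F % E
n . lit ** ( lit ) * P % E
n . lit ** ( lit ) * n % E
n . lit ** ( lit ) * n % T
n . lit ** ( lit ) * n % F
n . lit ** ( lit ) * n % P
n . lit ** ( lit ) * n % n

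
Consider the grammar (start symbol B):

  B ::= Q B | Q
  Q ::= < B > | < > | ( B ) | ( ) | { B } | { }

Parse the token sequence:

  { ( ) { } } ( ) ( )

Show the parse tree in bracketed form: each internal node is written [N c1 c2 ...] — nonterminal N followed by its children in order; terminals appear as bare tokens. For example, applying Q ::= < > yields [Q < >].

B
Q B
{ B } B
{ Q B } B
{ ( ) B } B
{ ( ) Q } B
{ ( ) { } } B
{ ( ) { } } Q B
{ ( ) { } } ( ) B
{ ( ) { } } ( ) Q
{ ( ) { } } ( ) ( )

[B [Q { [B [Q ( )] [B [Q { }]]] }] [B [Q ( )] [B [Q ( )]]]]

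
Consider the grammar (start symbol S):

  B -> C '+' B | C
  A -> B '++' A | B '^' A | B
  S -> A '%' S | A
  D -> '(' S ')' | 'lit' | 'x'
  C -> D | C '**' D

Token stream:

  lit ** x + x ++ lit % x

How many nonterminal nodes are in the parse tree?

[S [A [B [C [C [D lit]] ** [D x]] + [B [C [D x]]]] ++ [A [B [C [D lit]]]]] % [S [A [B [C [D x]]]]]]

19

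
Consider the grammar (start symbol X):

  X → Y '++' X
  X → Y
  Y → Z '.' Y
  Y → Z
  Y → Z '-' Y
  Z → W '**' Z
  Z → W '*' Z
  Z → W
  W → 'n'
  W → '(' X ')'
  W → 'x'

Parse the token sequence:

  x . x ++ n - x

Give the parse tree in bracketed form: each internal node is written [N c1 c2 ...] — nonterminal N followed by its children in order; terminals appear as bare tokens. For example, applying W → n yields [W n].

[X [Y [Z [W x]] . [Y [Z [W x]]]] ++ [X [Y [Z [W n]] - [Y [Z [W x]]]]]]

X
Y ++ X
Z . Y ++ X
W . Y ++ X
x . Y ++ X
x . Z ++ X
x . W ++ X
x . x ++ X
x . x ++ Y
x . x ++ Z - Y
x . x ++ W - Y
x . x ++ n - Y
x . x ++ n - Z
x . x ++ n - W
x . x ++ n - x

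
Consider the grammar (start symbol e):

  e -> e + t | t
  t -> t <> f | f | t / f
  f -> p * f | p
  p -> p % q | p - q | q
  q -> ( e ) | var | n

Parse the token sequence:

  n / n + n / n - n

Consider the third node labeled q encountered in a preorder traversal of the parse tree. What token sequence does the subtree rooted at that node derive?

n

[e [e [t [t [f [p [q n]]]] / [f [p [q n]]]]] + [t [t [f [p [q n]]]] / [f [p [p [q n]] - [q n]]]]]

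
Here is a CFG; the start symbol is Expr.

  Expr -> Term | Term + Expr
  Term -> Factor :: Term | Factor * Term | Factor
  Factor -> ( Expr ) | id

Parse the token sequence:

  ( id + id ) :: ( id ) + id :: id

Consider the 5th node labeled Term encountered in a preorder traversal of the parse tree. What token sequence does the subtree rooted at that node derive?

[Expr [Term [Factor ( [Expr [Term [Factor id]] + [Expr [Term [Factor id]]]] )] :: [Term [Factor ( [Expr [Term [Factor id]]] )]]] + [Expr [Term [Factor id] :: [Term [Factor id]]]]]

id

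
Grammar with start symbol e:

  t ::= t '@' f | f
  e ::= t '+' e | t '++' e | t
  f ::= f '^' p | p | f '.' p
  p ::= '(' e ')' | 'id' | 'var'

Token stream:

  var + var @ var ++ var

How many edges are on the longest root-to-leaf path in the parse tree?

6

[e [t [f [p var]]] + [e [t [t [f [p var]]] @ [f [p var]]] ++ [e [t [f [p var]]]]]]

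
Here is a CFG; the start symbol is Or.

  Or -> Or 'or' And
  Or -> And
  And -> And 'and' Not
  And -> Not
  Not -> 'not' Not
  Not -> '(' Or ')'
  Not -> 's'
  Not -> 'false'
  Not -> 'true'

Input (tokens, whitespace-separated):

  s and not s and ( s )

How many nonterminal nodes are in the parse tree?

11

[Or [And [And [And [Not s]] and [Not not [Not s]]] and [Not ( [Or [And [Not s]]] )]]]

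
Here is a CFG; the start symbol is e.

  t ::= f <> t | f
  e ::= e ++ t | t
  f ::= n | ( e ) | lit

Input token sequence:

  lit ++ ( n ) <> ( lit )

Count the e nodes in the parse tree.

4

[e [e [t [f lit]]] ++ [t [f ( [e [t [f n]]] )] <> [t [f ( [e [t [f lit]]] )]]]]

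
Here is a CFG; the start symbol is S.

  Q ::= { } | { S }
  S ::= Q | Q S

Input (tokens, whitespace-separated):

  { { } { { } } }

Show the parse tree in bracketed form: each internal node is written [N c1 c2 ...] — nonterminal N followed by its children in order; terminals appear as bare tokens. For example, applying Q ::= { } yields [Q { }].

[S [Q { [S [Q { }] [S [Q { [S [Q { }]] }]]] }]]

S
Q
{ S }
{ Q S }
{ { } S }
{ { } Q }
{ { } { S } }
{ { } { Q } }
{ { } { { } } }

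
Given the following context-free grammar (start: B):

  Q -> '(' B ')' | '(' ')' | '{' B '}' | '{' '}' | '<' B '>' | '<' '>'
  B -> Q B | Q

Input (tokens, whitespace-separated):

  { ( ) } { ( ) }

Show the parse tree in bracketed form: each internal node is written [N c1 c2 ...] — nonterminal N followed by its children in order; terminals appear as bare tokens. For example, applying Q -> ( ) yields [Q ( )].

[B [Q { [B [Q ( )]] }] [B [Q { [B [Q ( )]] }]]]

B
Q B
{ B } B
{ Q } B
{ ( ) } B
{ ( ) } Q
{ ( ) } { B }
{ ( ) } { Q }
{ ( ) } { ( ) }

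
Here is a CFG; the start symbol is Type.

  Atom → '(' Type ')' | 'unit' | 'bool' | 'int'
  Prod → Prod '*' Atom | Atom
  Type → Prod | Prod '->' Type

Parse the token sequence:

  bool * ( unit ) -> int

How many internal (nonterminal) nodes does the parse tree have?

11

[Type [Prod [Prod [Atom bool]] * [Atom ( [Type [Prod [Atom unit]]] )]] -> [Type [Prod [Atom int]]]]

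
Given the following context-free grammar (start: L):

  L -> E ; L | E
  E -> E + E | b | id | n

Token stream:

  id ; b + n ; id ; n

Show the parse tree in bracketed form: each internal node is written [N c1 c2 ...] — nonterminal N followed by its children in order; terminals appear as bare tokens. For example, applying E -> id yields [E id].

[L [E id] ; [L [E [E b] + [E n]] ; [L [E id] ; [L [E n]]]]]

L
E ; L
id ; L
id ; E ; L
id ; E + E ; L
id ; b + E ; L
id ; b + n ; L
id ; b + n ; E ; L
id ; b + n ; id ; L
id ; b + n ; id ; E
id ; b + n ; id ; n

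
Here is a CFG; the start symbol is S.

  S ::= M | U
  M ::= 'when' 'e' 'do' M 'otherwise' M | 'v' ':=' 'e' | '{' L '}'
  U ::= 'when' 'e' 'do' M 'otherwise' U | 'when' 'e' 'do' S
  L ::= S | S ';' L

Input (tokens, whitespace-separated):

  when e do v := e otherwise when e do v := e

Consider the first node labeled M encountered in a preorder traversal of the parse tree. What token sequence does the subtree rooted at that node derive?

v := e

[S [U when e do [M v := e] otherwise [U when e do [S [M v := e]]]]]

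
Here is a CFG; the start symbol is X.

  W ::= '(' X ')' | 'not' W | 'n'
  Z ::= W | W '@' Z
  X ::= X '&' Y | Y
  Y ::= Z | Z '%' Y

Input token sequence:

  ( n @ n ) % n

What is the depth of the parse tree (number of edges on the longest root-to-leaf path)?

9

[X [Y [Z [W ( [X [Y [Z [W n] @ [Z [W n]]]]] )]] % [Y [Z [W n]]]]]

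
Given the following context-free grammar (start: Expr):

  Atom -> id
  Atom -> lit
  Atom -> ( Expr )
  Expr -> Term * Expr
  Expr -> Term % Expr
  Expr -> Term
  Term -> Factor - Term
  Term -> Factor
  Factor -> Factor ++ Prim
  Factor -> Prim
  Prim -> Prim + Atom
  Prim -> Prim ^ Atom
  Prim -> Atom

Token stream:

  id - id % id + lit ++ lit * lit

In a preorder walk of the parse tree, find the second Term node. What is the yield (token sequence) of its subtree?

id

[Expr [Term [Factor [Prim [Atom id]]] - [Term [Factor [Prim [Atom id]]]]] % [Expr [Term [Factor [Factor [Prim [Prim [Atom id]] + [Atom lit]]] ++ [Prim [Atom lit]]]] * [Expr [Term [Factor [Prim [Atom lit]]]]]]]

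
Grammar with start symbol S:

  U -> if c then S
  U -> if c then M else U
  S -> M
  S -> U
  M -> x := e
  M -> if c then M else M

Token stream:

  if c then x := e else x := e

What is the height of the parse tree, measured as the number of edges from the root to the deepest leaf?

[S [M if c then [M x := e] else [M x := e]]]

3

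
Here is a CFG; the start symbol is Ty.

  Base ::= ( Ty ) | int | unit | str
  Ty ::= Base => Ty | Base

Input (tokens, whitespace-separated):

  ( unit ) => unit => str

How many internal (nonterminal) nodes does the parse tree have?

[Ty [Base ( [Ty [Base unit]] )] => [Ty [Base unit] => [Ty [Base str]]]]

8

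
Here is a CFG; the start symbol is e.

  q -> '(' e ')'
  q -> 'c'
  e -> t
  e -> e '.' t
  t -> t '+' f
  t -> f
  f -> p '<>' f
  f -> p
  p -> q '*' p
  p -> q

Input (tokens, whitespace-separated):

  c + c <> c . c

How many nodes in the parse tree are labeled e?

2

[e [e [t [t [f [p [q c]]]] + [f [p [q c]] <> [f [p [q c]]]]]] . [t [f [p [q c]]]]]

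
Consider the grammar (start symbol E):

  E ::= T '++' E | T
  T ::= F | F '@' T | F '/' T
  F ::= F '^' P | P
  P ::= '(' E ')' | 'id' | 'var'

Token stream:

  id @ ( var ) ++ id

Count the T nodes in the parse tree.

[E [T [F [P id]] @ [T [F [P ( [E [T [F [P var]]]] )]]]] ++ [E [T [F [P id]]]]]

4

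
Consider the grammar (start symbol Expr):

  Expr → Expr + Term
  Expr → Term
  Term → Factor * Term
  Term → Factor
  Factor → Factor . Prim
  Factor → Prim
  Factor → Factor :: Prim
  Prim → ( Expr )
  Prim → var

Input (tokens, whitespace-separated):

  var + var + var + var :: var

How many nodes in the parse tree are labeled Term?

[Expr [Expr [Expr [Expr [Term [Factor [Prim var]]]] + [Term [Factor [Prim var]]]] + [Term [Factor [Prim var]]]] + [Term [Factor [Factor [Prim var]] :: [Prim var]]]]

4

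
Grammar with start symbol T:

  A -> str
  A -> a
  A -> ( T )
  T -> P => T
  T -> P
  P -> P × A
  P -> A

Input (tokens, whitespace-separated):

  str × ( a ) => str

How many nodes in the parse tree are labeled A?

4

[T [P [P [A str]] × [A ( [T [P [A a]]] )]] => [T [P [A str]]]]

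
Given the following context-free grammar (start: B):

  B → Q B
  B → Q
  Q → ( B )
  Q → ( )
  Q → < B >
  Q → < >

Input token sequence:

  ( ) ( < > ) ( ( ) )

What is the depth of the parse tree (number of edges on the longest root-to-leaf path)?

6

[B [Q ( )] [B [Q ( [B [Q < >]] )] [B [Q ( [B [Q ( )]] )]]]]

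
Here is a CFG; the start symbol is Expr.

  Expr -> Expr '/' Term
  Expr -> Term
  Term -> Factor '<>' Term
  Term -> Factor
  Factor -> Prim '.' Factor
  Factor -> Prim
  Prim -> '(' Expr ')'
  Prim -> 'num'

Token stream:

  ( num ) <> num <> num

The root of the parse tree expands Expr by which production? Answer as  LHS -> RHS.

Expr -> Term

[Expr [Term [Factor [Prim ( [Expr [Term [Factor [Prim num]]]] )]] <> [Term [Factor [Prim num]] <> [Term [Factor [Prim num]]]]]]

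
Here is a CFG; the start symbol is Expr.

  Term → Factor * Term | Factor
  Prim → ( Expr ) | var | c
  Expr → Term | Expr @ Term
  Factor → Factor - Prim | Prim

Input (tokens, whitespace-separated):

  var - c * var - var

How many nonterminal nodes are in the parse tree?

11

[Expr [Term [Factor [Factor [Prim var]] - [Prim c]] * [Term [Factor [Factor [Prim var]] - [Prim var]]]]]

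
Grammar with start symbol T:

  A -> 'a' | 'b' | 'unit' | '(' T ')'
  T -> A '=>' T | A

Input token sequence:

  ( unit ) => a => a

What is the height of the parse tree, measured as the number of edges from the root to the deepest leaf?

[T [A ( [T [A unit]] )] => [T [A a] => [T [A a]]]]

4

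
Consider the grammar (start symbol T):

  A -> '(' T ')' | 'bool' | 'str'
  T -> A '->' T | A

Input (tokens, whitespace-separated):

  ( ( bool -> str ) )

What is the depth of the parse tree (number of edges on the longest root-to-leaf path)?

[T [A ( [T [A ( [T [A bool] -> [T [A str]]] )]] )]]

7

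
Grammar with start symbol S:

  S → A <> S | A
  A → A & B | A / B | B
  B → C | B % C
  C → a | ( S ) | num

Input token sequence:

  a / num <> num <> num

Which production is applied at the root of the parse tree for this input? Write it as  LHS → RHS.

[S [A [A [B [C a]]] / [B [C num]]] <> [S [A [B [C num]]] <> [S [A [B [C num]]]]]]

S → A <> S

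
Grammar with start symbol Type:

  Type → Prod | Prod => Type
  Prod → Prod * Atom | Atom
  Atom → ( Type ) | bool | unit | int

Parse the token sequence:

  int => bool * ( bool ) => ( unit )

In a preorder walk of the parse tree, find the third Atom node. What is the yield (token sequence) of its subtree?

( bool )

[Type [Prod [Atom int]] => [Type [Prod [Prod [Atom bool]] * [Atom ( [Type [Prod [Atom bool]]] )]] => [Type [Prod [Atom ( [Type [Prod [Atom unit]]] )]]]]]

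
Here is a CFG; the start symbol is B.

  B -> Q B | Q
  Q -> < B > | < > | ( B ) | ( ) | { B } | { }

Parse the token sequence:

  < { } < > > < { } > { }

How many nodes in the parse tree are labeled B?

6

[B [Q < [B [Q { }] [B [Q < >]]] >] [B [Q < [B [Q { }]] >] [B [Q { }]]]]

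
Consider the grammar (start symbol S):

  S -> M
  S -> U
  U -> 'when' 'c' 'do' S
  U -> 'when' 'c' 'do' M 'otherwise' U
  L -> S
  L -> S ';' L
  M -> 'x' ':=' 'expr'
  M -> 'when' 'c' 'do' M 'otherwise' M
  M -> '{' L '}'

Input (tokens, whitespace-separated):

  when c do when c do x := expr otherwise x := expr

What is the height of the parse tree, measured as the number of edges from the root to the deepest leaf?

[S [U when c do [S [M when c do [M x := expr] otherwise [M x := expr]]]]]

5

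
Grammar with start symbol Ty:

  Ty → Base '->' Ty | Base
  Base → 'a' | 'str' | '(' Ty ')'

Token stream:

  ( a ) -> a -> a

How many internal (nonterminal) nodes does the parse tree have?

8

[Ty [Base ( [Ty [Base a]] )] -> [Ty [Base a] -> [Ty [Base a]]]]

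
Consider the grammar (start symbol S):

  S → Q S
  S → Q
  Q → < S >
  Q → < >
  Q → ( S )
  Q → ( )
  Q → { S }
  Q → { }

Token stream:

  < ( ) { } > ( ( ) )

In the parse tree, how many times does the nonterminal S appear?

[S [Q < [S [Q ( )] [S [Q { }]]] >] [S [Q ( [S [Q ( )]] )]]]

5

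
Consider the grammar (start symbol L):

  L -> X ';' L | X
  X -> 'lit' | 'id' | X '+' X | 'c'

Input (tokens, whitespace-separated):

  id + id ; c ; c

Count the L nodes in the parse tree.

3

[L [X [X id] + [X id]] ; [L [X c] ; [L [X c]]]]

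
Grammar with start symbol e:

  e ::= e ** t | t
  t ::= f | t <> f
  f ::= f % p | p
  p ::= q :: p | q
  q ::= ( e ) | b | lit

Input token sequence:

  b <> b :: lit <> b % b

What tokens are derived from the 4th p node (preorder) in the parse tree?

[e [t [t [t [f [p [q b]]]] <> [f [p [q b] :: [p [q lit]]]]] <> [f [f [p [q b]]] % [p [q b]]]]]

b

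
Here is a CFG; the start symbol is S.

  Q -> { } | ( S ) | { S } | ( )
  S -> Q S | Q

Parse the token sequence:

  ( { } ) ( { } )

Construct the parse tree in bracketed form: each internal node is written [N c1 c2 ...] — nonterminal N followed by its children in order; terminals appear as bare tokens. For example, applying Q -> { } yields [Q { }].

[S [Q ( [S [Q { }]] )] [S [Q ( [S [Q { }]] )]]]

S
Q S
( S ) S
( Q ) S
( { } ) S
( { } ) Q
( { } ) ( S )
( { } ) ( Q )
( { } ) ( { } )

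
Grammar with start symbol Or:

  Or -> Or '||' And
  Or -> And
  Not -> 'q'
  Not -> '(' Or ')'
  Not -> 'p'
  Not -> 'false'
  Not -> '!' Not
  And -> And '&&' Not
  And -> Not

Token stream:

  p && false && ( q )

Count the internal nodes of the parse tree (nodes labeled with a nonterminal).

[Or [And [And [And [Not p]] && [Not false]] && [Not ( [Or [And [Not q]]] )]]]

10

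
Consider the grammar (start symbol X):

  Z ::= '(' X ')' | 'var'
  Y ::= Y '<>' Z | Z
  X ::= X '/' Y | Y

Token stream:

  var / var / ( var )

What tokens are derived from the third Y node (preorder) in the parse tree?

( var )

[X [X [X [Y [Z var]]] / [Y [Z var]]] / [Y [Z ( [X [Y [Z var]]] )]]]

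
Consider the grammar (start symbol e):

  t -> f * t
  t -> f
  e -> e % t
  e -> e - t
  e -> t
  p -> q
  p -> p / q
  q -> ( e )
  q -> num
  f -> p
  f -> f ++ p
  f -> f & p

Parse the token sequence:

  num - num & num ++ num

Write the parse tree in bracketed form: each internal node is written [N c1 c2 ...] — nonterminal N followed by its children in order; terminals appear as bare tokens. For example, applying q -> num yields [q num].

e
e - t
t - t
f - t
p - t
q - t
num - t
num - f
num - f ++ p
num - f & p ++ p
num - p & p ++ p
num - q & p ++ p
num - num & p ++ p
num - num & q ++ p
num - num & num ++ p
num - num & num ++ q
num - num & num ++ num

[e [e [t [f [p [q num]]]]] - [t [f [f [f [p [q num]]] & [p [q num]]] ++ [p [q num]]]]]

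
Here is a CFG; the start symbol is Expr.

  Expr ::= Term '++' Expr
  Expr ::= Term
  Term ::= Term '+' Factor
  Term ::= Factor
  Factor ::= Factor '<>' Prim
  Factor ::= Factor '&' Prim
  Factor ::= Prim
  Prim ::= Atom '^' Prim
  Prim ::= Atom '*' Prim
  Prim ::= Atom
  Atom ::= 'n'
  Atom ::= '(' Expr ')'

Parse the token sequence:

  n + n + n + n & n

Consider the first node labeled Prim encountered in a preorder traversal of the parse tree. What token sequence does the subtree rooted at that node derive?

n

[Expr [Term [Term [Term [Term [Factor [Prim [Atom n]]]] + [Factor [Prim [Atom n]]]] + [Factor [Prim [Atom n]]]] + [Factor [Factor [Prim [Atom n]]] & [Prim [Atom n]]]]]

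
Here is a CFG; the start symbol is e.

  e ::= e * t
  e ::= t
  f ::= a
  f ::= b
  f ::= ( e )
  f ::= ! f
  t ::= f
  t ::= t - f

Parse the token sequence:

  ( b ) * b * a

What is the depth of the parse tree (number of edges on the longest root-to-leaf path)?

[e [e [e [t [f ( [e [t [f b]]] )]]] * [t [f b]]] * [t [f a]]]

8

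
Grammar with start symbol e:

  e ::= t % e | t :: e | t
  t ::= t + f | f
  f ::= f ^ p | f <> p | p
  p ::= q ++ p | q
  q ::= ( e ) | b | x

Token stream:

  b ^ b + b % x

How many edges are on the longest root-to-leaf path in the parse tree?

[e [t [t [f [f [p [q b]]] ^ [p [q b]]]] + [f [p [q b]]]] % [e [t [f [p [q x]]]]]]

7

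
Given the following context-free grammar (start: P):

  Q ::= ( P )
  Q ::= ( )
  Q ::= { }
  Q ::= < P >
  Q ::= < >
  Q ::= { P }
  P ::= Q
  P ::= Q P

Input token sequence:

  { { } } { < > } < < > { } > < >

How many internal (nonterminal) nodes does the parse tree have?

[P [Q { [P [Q { }]] }] [P [Q { [P [Q < >]] }] [P [Q < [P [Q < >] [P [Q { }]]] >] [P [Q < >]]]]]

16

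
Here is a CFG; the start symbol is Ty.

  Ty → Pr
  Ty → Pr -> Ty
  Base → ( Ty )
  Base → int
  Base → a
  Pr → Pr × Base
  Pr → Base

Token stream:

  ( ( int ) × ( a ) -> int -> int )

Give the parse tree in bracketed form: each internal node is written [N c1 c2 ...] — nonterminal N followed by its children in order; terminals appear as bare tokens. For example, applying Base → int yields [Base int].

Ty
Pr
Base
( Ty )
( Pr -> Ty )
( Pr × Base -> Ty )
( Base × Base -> Ty )
( ( Ty ) × Base -> Ty )
( ( Pr ) × Base -> Ty )
( ( Base ) × Base -> Ty )
( ( int ) × Base -> Ty )
( ( int ) × ( Ty ) -> Ty )
( ( int ) × ( Pr ) -> Ty )
( ( int ) × ( Base ) -> Ty )
( ( int ) × ( a ) -> Ty )
( ( int ) × ( a ) -> Pr -> Ty )
( ( int ) × ( a ) -> Base -> Ty )
( ( int ) × ( a ) -> int -> Ty )
( ( int ) × ( a ) -> int -> Pr )
( ( int ) × ( a ) -> int -> Base )
( ( int ) × ( a ) -> int -> int )

[Ty [Pr [Base ( [Ty [Pr [Pr [Base ( [Ty [Pr [Base int]]] )]] × [Base ( [Ty [Pr [Base a]]] )]] -> [Ty [Pr [Base int]] -> [Ty [Pr [Base int]]]]] )]]]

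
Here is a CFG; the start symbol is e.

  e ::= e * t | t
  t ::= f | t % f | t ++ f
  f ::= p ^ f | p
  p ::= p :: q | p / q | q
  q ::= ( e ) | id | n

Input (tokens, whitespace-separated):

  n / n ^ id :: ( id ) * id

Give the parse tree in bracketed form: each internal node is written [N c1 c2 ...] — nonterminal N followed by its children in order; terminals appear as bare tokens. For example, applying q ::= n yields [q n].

e
e * t
t * t
f * t
p ^ f * t
p / q ^ f * t
q / q ^ f * t
n / q ^ f * t
n / n ^ f * t
n / n ^ p * t
n / n ^ p :: q * t
n / n ^ q :: q * t
n / n ^ id :: q * t
n / n ^ id :: ( e ) * t
n / n ^ id :: ( t ) * t
n / n ^ id :: ( f ) * t
n / n ^ id :: ( p ) * t
n / n ^ id :: ( q ) * t
n / n ^ id :: ( id ) * t
n / n ^ id :: ( id ) * f
n / n ^ id :: ( id ) * p
n / n ^ id :: ( id ) * q
n / n ^ id :: ( id ) * id

[e [e [t [f [p [p [q n]] / [q n]] ^ [f [p [p [q id]] :: [q ( [e [t [f [p [q id]]]]] )]]]]]] * [t [f [p [q id]]]]]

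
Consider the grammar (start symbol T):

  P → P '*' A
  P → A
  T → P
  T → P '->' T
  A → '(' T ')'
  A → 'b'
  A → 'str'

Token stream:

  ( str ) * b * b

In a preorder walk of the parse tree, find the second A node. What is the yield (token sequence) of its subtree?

str

[T [P [P [P [A ( [T [P [A str]]] )]] * [A b]] * [A b]]]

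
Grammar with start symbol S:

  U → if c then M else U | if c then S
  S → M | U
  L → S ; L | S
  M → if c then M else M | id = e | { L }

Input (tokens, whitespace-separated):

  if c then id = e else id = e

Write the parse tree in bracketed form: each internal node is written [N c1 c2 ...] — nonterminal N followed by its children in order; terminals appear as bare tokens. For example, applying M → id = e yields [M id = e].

[S [M if c then [M id = e] else [M id = e]]]

S
M
if c then M else M
if c then id = e else M
if c then id = e else id = e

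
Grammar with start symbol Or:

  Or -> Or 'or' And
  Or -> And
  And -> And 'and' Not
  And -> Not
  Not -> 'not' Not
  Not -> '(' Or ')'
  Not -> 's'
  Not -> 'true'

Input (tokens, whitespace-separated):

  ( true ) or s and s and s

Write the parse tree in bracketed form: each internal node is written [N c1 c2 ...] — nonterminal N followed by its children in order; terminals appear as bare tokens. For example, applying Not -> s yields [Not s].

[Or [Or [And [Not ( [Or [And [Not true]]] )]]] or [And [And [And [Not s]] and [Not s]] and [Not s]]]

Or
Or or And
And or And
Not or And
( Or ) or And
( And ) or And
( Not ) or And
( true ) or And
( true ) or And and Not
( true ) or And and Not and Not
( true ) or Not and Not and Not
( true ) or s and Not and Not
( true ) or s and s and Not
( true ) or s and s and s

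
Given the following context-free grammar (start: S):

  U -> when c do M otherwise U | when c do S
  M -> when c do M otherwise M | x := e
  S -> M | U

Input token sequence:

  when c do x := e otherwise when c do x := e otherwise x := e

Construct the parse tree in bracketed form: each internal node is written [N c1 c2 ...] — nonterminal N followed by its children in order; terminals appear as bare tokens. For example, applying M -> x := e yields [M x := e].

S
M
when c do M otherwise M
when c do x := e otherwise M
when c do x := e otherwise when c do M otherwise M
when c do x := e otherwise when c do x := e otherwise M
when c do x := e otherwise when c do x := e otherwise x := e

[S [M when c do [M x := e] otherwise [M when c do [M x := e] otherwise [M x := e]]]]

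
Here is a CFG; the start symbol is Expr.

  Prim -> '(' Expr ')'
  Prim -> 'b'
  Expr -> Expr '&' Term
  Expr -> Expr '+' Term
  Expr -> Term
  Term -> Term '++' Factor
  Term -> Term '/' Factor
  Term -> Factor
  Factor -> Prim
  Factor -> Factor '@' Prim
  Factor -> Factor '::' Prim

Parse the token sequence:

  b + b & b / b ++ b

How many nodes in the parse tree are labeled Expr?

3

[Expr [Expr [Expr [Term [Factor [Prim b]]]] + [Term [Factor [Prim b]]]] & [Term [Term [Term [Factor [Prim b]]] / [Factor [Prim b]]] ++ [Factor [Prim b]]]]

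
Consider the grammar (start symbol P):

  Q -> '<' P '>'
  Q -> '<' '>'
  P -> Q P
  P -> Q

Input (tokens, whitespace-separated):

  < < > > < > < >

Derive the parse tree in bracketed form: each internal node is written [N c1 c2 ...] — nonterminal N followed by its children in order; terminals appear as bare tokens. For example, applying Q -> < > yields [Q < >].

[P [Q < [P [Q < >]] >] [P [Q < >] [P [Q < >]]]]

P
Q P
< P > P
< Q > P
< < > > P
< < > > Q P
< < > > < > P
< < > > < > Q
< < > > < > < >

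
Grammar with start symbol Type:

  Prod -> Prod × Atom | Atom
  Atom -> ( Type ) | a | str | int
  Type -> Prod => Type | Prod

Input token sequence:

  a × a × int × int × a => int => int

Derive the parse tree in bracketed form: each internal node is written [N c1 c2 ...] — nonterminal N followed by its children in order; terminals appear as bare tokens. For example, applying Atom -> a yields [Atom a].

[Type [Prod [Prod [Prod [Prod [Prod [Atom a]] × [Atom a]] × [Atom int]] × [Atom int]] × [Atom a]] => [Type [Prod [Atom int]] => [Type [Prod [Atom int]]]]]

Type
Prod => Type
Prod × Atom => Type
Prod × Atom × Atom => Type
Prod × Atom × Atom × Atom => Type
Prod × Atom × Atom × Atom × Atom => Type
Atom × Atom × Atom × Atom × Atom => Type
a × Atom × Atom × Atom × Atom => Type
a × a × Atom × Atom × Atom => Type
a × a × int × Atom × Atom => Type
a × a × int × int × Atom => Type
a × a × int × int × a => Type
a × a × int × int × a => Prod => Type
a × a × int × int × a => Atom => Type
a × a × int × int × a => int => Type
a × a × int × int × a => int => Prod
a × a × int × int × a => int => Atom
a × a × int × int × a => int => int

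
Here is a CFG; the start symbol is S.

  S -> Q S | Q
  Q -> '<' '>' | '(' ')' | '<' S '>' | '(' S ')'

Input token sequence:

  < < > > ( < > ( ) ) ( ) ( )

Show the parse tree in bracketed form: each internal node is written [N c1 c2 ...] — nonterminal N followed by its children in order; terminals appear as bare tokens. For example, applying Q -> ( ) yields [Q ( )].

[S [Q < [S [Q < >]] >] [S [Q ( [S [Q < >] [S [Q ( )]]] )] [S [Q ( )] [S [Q ( )]]]]]

S
Q S
< S > S
< Q > S
< < > > S
< < > > Q S
< < > > ( S ) S
< < > > ( Q S ) S
< < > > ( < > S ) S
< < > > ( < > Q ) S
< < > > ( < > ( ) ) S
< < > > ( < > ( ) ) Q S
< < > > ( < > ( ) ) ( ) S
< < > > ( < > ( ) ) ( ) Q
< < > > ( < > ( ) ) ( ) ( )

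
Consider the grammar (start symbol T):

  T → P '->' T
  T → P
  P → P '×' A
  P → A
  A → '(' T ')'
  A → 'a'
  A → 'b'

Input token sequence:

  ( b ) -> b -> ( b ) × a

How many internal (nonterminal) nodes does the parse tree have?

17

[T [P [A ( [T [P [A b]]] )]] -> [T [P [A b]] -> [T [P [P [A ( [T [P [A b]]] )]] × [A a]]]]]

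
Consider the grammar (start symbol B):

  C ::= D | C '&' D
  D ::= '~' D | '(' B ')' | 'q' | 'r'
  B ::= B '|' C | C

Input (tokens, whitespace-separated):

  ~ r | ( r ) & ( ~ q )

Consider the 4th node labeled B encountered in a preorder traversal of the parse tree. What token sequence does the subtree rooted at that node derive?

[B [B [C [D ~ [D r]]]] | [C [C [D ( [B [C [D r]]] )]] & [D ( [B [C [D ~ [D q]]]] )]]]

~ q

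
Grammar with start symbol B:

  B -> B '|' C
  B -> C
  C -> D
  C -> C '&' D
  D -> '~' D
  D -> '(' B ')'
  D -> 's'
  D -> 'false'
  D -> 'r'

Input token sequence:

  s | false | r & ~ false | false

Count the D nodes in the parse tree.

[B [B [B [B [C [D s]]] | [C [D false]]] | [C [C [D r]] & [D ~ [D false]]]] | [C [D false]]]

6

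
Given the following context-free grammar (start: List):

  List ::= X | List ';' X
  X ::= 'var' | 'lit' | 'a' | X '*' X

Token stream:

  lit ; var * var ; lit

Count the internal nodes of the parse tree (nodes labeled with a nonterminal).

[List [List [List [X lit]] ; [X [X var] * [X var]]] ; [X lit]]

8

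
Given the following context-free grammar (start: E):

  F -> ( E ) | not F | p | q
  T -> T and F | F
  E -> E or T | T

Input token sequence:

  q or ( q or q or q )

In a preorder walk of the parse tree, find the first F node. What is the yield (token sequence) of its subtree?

[E [E [T [F q]]] or [T [F ( [E [E [E [T [F q]]] or [T [F q]]] or [T [F q]]] )]]]

q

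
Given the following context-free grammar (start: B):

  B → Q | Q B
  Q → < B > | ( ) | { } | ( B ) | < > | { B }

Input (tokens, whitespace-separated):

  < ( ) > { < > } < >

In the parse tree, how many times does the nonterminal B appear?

[B [Q < [B [Q ( )]] >] [B [Q { [B [Q < >]] }] [B [Q < >]]]]

5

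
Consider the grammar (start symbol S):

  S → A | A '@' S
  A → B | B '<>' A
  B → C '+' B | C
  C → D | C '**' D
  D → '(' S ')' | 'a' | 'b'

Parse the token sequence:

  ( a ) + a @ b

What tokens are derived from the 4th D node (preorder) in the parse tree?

[S [A [B [C [D ( [S [A [B [C [D a]]]]] )]] + [B [C [D a]]]]] @ [S [A [B [C [D b]]]]]]

b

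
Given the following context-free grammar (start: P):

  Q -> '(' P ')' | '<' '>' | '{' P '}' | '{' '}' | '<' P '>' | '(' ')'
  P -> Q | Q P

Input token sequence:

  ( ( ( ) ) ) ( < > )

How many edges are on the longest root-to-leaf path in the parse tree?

[P [Q ( [P [Q ( [P [Q ( )]] )]] )] [P [Q ( [P [Q < >]] )]]]

6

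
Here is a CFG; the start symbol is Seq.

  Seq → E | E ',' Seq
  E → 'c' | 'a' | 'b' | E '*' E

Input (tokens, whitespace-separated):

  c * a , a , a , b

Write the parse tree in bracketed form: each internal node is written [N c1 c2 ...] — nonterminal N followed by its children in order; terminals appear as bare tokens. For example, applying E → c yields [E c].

Seq
E , Seq
E * E , Seq
c * E , Seq
c * a , Seq
c * a , E , Seq
c * a , a , Seq
c * a , a , E , Seq
c * a , a , a , Seq
c * a , a , a , E
c * a , a , a , b

[Seq [E [E c] * [E a]] , [Seq [E a] , [Seq [E a] , [Seq [E b]]]]]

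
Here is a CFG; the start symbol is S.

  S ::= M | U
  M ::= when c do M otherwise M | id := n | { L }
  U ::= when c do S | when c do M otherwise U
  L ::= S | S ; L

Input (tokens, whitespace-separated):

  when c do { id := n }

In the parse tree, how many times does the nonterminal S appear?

[S [U when c do [S [M { [L [S [M id := n]]] }]]]]

3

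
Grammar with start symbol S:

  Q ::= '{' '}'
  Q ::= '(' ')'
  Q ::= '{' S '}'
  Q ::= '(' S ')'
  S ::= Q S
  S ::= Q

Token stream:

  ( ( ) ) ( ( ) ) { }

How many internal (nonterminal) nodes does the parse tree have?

[S [Q ( [S [Q ( )]] )] [S [Q ( [S [Q ( )]] )] [S [Q { }]]]]

10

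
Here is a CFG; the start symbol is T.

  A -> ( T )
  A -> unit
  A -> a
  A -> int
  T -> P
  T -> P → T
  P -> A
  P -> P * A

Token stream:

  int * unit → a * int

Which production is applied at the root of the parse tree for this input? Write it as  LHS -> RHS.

[T [P [P [A int]] * [A unit]] → [T [P [P [A a]] * [A int]]]]

T -> P → T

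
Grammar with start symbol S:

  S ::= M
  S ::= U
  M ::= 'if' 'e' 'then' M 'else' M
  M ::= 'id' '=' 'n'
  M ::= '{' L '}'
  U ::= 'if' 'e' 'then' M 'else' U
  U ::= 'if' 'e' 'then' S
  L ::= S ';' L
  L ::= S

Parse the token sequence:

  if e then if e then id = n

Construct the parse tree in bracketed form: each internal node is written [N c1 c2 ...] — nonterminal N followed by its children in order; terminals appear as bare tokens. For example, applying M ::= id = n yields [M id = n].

S
U
if e then S
if e then U
if e then if e then S
if e then if e then M
if e then if e then id = n

[S [U if e then [S [U if e then [S [M id = n]]]]]]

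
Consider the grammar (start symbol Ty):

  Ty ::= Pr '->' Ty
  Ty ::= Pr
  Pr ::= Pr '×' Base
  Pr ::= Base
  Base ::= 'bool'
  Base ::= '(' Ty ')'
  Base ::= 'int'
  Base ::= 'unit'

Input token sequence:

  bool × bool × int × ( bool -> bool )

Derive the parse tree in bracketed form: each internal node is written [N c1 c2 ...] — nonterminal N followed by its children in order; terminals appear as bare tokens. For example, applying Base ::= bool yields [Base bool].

Ty
Pr
Pr × Base
Pr × Base × Base
Pr × Base × Base × Base
Base × Base × Base × Base
bool × Base × Base × Base
bool × bool × Base × Base
bool × bool × int × Base
bool × bool × int × ( Ty )
bool × bool × int × ( Pr -> Ty )
bool × bool × int × ( Base -> Ty )
bool × bool × int × ( bool -> Ty )
bool × bool × int × ( bool -> Pr )
bool × bool × int × ( bool -> Base )
bool × bool × int × ( bool -> bool )

[Ty [Pr [Pr [Pr [Pr [Base bool]] × [Base bool]] × [Base int]] × [Base ( [Ty [Pr [Base bool]] -> [Ty [Pr [Base bool]]]] )]]]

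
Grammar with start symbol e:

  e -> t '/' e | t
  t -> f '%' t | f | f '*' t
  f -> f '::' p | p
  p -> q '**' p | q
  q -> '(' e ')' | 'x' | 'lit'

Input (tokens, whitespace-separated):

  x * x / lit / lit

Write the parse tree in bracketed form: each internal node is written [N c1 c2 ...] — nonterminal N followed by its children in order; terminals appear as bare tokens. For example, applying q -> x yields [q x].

[e [t [f [p [q x]]] * [t [f [p [q x]]]]] / [e [t [f [p [q lit]]]] / [e [t [f [p [q lit]]]]]]]

e
t / e
f * t / e
p * t / e
q * t / e
x * t / e
x * f / e
x * p / e
x * q / e
x * x / e
x * x / t / e
x * x / f / e
x * x / p / e
x * x / q / e
x * x / lit / e
x * x / lit / t
x * x / lit / f
x * x / lit / p
x * x / lit / q
x * x / lit / lit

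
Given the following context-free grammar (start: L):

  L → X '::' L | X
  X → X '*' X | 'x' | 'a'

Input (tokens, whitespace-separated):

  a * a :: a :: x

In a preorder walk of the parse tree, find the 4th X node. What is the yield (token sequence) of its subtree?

[L [X [X a] * [X a]] :: [L [X a] :: [L [X x]]]]

a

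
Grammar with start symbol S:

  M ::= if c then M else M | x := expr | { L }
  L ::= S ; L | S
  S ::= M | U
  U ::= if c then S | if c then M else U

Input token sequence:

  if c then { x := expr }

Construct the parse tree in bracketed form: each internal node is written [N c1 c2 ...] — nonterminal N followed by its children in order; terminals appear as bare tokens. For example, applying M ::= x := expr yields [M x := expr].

[S [U if c then [S [M { [L [S [M x := expr]]] }]]]]

S
U
if c then S
if c then M
if c then { L }
if c then { S }
if c then { M }
if c then { x := expr }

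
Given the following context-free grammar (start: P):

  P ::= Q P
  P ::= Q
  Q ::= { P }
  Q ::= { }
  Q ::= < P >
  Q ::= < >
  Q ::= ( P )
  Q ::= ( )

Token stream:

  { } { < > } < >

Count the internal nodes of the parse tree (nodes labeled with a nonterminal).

8

[P [Q { }] [P [Q { [P [Q < >]] }] [P [Q < >]]]]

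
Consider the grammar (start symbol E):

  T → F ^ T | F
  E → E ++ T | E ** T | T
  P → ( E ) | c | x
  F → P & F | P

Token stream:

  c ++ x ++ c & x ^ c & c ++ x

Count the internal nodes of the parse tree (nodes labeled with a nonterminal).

[E [E [E [E [T [F [P c]]]] ++ [T [F [P x]]]] ++ [T [F [P c] & [F [P x]]] ^ [T [F [P c] & [F [P c]]]]]] ++ [T [F [P x]]]]

23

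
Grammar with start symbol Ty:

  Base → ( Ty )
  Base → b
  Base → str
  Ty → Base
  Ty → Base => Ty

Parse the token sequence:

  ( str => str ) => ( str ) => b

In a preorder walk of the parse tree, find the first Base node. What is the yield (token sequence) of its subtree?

( str => str )

[Ty [Base ( [Ty [Base str] => [Ty [Base str]]] )] => [Ty [Base ( [Ty [Base str]] )] => [Ty [Base b]]]]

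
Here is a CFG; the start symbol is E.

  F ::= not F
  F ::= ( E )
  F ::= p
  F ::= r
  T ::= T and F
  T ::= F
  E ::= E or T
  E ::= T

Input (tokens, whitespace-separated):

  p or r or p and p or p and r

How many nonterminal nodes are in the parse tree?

[E [E [E [E [T [F p]]] or [T [F r]]] or [T [T [F p]] and [F p]]] or [T [T [F p]] and [F r]]]

16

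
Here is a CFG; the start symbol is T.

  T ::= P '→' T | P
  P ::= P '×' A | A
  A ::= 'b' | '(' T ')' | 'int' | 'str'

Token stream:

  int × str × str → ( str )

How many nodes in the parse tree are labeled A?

[T [P [P [P [A int]] × [A str]] × [A str]] → [T [P [A ( [T [P [A str]]] )]]]]

5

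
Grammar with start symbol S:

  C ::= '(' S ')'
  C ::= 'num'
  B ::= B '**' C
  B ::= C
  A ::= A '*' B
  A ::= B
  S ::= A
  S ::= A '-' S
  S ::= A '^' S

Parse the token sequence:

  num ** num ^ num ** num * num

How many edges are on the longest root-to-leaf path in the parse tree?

[S [A [B [B [C num]] ** [C num]]] ^ [S [A [A [B [B [C num]] ** [C num]]] * [B [C num]]]]]

7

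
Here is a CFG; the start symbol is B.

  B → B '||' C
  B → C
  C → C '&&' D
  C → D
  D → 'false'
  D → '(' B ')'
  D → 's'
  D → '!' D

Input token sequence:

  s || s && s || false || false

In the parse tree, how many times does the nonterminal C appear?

[B [B [B [B [C [D s]]] || [C [C [D s]] && [D s]]] || [C [D false]]] || [C [D false]]]

5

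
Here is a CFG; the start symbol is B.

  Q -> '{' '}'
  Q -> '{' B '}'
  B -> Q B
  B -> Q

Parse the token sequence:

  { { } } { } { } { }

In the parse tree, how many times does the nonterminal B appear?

5

[B [Q { [B [Q { }]] }] [B [Q { }] [B [Q { }] [B [Q { }]]]]]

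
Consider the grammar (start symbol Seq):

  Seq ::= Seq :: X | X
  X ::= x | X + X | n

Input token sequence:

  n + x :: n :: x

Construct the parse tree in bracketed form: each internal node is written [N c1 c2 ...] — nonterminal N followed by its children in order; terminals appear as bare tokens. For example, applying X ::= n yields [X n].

[Seq [Seq [Seq [X [X n] + [X x]]] :: [X n]] :: [X x]]

Seq
Seq :: X
Seq :: X :: X
X :: X :: X
X + X :: X :: X
n + X :: X :: X
n + x :: X :: X
n + x :: n :: X
n + x :: n :: x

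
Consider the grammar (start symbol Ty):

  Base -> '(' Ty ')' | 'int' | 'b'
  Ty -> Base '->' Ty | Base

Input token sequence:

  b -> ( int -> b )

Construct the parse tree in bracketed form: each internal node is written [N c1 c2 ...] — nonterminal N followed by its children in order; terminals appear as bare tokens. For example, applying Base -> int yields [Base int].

Ty
Base -> Ty
b -> Ty
b -> Base
b -> ( Ty )
b -> ( Base -> Ty )
b -> ( int -> Ty )
b -> ( int -> Base )
b -> ( int -> b )

[Ty [Base b] -> [Ty [Base ( [Ty [Base int] -> [Ty [Base b]]] )]]]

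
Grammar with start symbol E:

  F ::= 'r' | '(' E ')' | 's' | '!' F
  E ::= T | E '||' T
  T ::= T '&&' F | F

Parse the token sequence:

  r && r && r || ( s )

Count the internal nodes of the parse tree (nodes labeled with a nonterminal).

13

[E [E [T [T [T [F r]] && [F r]] && [F r]]] || [T [F ( [E [T [F s]]] )]]]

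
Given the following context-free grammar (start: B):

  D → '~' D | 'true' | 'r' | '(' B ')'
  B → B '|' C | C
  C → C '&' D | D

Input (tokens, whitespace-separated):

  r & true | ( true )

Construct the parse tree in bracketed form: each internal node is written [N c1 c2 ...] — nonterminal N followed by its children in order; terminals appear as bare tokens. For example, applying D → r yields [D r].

B
B | C
C | C
C & D | C
D & D | C
r & D | C
r & true | C
r & true | D
r & true | ( B )
r & true | ( C )
r & true | ( D )
r & true | ( true )

[B [B [C [C [D r]] & [D true]]] | [C [D ( [B [C [D true]]] )]]]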